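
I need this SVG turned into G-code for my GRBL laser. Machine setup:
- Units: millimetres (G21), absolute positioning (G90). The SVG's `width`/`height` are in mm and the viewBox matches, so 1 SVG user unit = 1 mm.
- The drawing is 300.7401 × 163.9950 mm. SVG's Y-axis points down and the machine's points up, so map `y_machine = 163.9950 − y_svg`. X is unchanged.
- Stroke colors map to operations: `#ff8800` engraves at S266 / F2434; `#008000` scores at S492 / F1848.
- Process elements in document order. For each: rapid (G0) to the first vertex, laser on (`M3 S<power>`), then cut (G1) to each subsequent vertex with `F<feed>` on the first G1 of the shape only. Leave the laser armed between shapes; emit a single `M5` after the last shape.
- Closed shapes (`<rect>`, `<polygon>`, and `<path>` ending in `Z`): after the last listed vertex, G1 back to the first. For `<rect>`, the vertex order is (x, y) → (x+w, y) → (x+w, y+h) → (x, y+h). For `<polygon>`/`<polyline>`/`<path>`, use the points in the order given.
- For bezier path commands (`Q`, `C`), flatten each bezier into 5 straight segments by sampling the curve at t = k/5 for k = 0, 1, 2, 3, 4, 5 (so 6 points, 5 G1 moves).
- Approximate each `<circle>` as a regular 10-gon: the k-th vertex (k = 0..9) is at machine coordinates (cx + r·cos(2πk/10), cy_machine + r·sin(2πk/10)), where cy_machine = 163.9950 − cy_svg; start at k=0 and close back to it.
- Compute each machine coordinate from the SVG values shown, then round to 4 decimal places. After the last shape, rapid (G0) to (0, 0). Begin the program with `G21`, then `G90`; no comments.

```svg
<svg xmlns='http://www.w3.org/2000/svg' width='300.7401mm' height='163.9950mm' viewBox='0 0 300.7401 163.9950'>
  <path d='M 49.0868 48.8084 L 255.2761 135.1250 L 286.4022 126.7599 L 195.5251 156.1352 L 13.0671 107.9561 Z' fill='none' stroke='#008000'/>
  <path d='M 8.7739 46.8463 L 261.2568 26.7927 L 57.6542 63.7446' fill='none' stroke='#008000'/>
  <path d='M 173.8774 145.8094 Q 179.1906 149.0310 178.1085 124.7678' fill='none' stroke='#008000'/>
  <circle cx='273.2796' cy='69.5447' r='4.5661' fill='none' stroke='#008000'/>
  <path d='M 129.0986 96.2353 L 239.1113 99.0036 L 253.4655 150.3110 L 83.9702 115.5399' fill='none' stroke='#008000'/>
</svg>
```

viewBox `0 0 300.7401 163.9950` with mm width/height → 1 unit = 1 mm. Flip: y_m = 163.9950 − y_svg.

**Shape 1** — `<path>` closed polygon, stroke `#008000` → score (S492, F1848). Machine vertices: (49.0868,115.1866) → (255.2761,28.8700) → (286.4022,37.2351) → (195.5251,7.8598) → (13.0671,56.0389) → (49.0868,115.1866). Closed: final G1 returns to the first vertex.

**Shape 2** — `<path>` open polyline, stroke `#008000` → score (S492, F1848). Machine vertices: (8.7739,117.1487) → (261.2568,137.2023) → (57.6542,100.2504). Open path.

**Shape 3** — `<path>` quadratic bezier, stroke `#008000` → score (S492, F1848). Control points (SVG): P0=(173.8774,145.8094), P1=(179.1906,149.0310), P2=(178.1085,124.7678); sampled at t=k/5. Machine vertices: (173.8774,18.1856) → (175.7469,17.9964) → (177.1047,20.0059) → (177.9509,24.2142) → (178.2855,30.6213) → (178.1085,39.2272). Open path.

**Shape 4** — `<circle>` circle, stroke `#008000` → score (S492, F1848). Machine vertices: (277.8457,94.4503) → (276.9737,97.1342) → (274.6906,98.7929) → (271.8686,98.7929) → (269.5855,97.1342) → (268.7135,94.4503) → (269.5855,91.7664) → (271.8686,90.1077) → (274.6906,90.1077) → (276.9737,91.7664) → (277.8457,94.4503). Closed: final G1 returns to the first vertex.

**Shape 5** — `<path>` open polyline, stroke `#008000` → score (S492, F1848). Machine vertices: (129.0986,67.7597) → (239.1113,64.9914) → (253.4655,13.6840) → (83.9702,48.4551). Open path.

G21
G90
G0 X49.0868 Y115.1866
M3 S492
G1 X255.2761 Y28.8700 F1848
G1 X286.4022 Y37.2351
G1 X195.5251 Y7.8598
G1 X13.0671 Y56.0389
G1 X49.0868 Y115.1866
G0 X8.7739 Y117.1487
M3 S492
G1 X261.2568 Y137.2023 F1848
G1 X57.6542 Y100.2504
G0 X173.8774 Y18.1856
M3 S492
G1 X175.7469 Y17.9964 F1848
G1 X177.1047 Y20.0059
G1 X177.9509 Y24.2142
G1 X178.2855 Y30.6213
G1 X178.1085 Y39.2272
G0 X277.8457 Y94.4503
M3 S492
G1 X276.9737 Y97.1342 F1848
G1 X274.6906 Y98.7929
G1 X271.8686 Y98.7929
G1 X269.5855 Y97.1342
G1 X268.7135 Y94.4503
G1 X269.5855 Y91.7664
G1 X271.8686 Y90.1077
G1 X274.6906 Y90.1077
G1 X276.9737 Y91.7664
G1 X277.8457 Y94.4503
G0 X129.0986 Y67.7597
M3 S492
G1 X239.1113 Y64.9914 F1848
G1 X253.4655 Y13.6840
G1 X83.9702 Y48.4551
M5
G0 X0.0000 Y0.0000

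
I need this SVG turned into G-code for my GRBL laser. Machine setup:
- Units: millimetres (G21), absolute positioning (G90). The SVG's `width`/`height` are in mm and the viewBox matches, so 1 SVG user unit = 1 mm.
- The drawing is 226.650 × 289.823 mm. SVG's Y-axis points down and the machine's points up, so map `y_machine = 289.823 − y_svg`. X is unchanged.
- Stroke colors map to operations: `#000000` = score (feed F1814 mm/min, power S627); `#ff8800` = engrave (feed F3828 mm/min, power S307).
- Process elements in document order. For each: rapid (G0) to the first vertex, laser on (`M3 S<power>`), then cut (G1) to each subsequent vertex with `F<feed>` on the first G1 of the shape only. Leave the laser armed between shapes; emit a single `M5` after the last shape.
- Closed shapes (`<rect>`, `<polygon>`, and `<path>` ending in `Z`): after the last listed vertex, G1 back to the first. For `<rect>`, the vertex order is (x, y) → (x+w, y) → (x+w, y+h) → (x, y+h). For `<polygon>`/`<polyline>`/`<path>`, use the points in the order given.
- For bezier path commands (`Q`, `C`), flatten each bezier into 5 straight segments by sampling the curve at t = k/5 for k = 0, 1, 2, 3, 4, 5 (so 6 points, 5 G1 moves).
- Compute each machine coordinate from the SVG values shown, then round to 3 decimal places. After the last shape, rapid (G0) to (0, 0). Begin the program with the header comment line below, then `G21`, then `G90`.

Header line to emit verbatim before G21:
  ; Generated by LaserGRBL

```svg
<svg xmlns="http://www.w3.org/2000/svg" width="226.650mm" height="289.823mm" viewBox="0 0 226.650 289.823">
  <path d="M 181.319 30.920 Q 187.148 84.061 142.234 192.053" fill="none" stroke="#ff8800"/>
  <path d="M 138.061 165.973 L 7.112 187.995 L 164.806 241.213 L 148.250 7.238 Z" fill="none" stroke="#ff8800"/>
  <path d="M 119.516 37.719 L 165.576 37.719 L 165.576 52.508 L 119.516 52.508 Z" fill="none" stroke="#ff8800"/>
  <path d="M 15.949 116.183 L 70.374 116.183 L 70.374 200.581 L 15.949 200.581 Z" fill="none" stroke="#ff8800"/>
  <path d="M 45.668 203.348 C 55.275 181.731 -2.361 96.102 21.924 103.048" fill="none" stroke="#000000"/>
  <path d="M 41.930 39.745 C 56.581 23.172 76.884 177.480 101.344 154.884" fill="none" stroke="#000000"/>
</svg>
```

; Generated by LaserGRBL
G21
G90
G0 X181.319 Y258.903
M3 S307
G1 X181.621 Y235.453 F3828
G1 X177.863 Y207.614
G1 X170.046 Y175.387
G1 X158.170 Y138.773
G1 X142.234 Y97.770
G0 X138.061 Y123.850
M3 S307
G1 X7.112 Y101.828 F3828
G1 X164.806 Y48.610
G1 X148.250 Y282.585
G1 X138.061 Y123.850
G0 X119.516 Y252.104
M3 S307
G1 X165.576 Y252.104 F3828
G1 X165.576 Y237.315
G1 X119.516 Y237.315
G1 X119.516 Y252.104
G0 X15.949 Y173.640
M3 S307
G1 X70.374 Y173.640 F3828
G1 X70.374 Y89.242
G1 X15.949 Y89.242
G1 X15.949 Y173.640
G0 X45.668 Y86.475
M3 S627
G1 X44.556 Y105.874 F1814
G1 X34.466 Y133.120
G1 X22.558 Y160.696
G1 X15.990 Y181.086
G1 X21.924 Y186.775
G0 X41.930 Y250.078
M3 S627
G1 X51.387 Y242.298 F1814
G1 X62.128 Y210.201
G1 X74.083 Y170.479
G1 X87.179 Y139.828
G1 X101.344 Y134.939
M5
G0 X0.000 Y0.000

1 u = 1 mm; y_m = 289.823 − y.

[1] `<path>` quadratic bezier, #ff8800→engrave S307 F3828: (181.319,258.903) → (181.621,235.453) → (177.863,207.614) → (170.046,175.387) → (158.170,138.773) → (142.234,97.770)

[2] `<path>` closed polygon, #ff8800→engrave S307 F3828: (138.061,123.850) → (7.112,101.828) → (164.806,48.610) → (148.250,282.585) → (138.061,123.850) (closed)

[3] `<path>` rectangle, #ff8800→engrave S307 F3828: (119.516,252.104) → (165.576,252.104) → (165.576,237.315) → (119.516,237.315) → (119.516,252.104) (closed)

[4] `<path>` rectangle, #ff8800→engrave S307 F3828: (15.949,173.640) → (70.374,173.640) → (70.374,89.242) → (15.949,89.242) → (15.949,173.640) (closed)

[5] `<path>` cubic bezier, #000000→score S627 F1814: (45.668,86.475) → (44.556,105.874) → (34.466,133.120) → (22.558,160.696) → (15.990,181.086) → (21.924,186.775)

[6] `<path>` cubic bezier, #000000→score S627 F1814: (41.930,250.078) → (51.387,242.298) → (62.128,210.201) → (74.083,170.479) → (87.179,139.828) → (101.344,134.939)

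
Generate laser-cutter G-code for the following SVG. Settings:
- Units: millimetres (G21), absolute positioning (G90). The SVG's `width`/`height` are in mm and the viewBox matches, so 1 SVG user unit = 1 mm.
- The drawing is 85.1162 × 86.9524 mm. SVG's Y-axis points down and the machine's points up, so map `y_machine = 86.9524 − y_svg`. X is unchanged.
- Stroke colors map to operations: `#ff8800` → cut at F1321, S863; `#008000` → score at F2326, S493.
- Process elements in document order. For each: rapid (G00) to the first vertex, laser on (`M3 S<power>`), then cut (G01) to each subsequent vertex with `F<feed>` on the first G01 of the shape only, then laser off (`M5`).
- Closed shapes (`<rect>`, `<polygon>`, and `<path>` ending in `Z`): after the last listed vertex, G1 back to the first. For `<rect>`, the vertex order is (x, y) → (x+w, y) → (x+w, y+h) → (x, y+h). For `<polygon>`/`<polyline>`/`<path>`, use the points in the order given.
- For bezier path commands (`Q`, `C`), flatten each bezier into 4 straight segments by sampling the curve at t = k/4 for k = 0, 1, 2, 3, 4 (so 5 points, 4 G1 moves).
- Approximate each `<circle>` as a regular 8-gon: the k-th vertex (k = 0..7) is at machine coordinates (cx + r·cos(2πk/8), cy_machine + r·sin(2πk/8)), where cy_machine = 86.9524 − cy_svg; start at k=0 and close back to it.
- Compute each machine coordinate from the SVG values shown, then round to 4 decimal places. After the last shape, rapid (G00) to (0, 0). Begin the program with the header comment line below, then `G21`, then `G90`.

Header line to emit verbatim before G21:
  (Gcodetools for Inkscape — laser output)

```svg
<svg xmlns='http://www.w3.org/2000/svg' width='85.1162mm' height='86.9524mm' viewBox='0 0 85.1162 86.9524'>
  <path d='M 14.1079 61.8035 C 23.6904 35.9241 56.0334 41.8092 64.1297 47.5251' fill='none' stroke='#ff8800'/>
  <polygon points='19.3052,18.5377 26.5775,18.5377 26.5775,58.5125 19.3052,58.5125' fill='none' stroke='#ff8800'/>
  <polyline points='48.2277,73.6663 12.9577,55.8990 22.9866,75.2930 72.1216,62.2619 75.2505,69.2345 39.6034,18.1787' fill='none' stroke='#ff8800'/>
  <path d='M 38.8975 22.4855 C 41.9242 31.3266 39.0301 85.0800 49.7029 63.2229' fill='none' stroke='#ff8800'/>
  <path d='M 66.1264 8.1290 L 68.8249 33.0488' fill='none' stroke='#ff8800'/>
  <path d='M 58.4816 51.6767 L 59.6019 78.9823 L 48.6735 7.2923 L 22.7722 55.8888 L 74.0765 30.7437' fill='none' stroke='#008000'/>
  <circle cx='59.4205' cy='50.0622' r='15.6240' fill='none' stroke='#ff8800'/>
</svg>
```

Since the viewBox matches the mm dimensions, user units are millimetres directly. The only transform is the Y-flip y_m = 86.9524 − y_svg.

Shape 1 is a cubic bezier drawn with `<path>`. Its stroke #ff8800 means cut at S863, F1321. After flipping Y the toolpath is (14.1079,25.1489) → (24.8279,39.1016) → (39.6761,44.1363) → (54.2457,43.2470) → (64.1297,39.4273).

Shape 2 is a rectangle drawn with `<polygon>`. Its stroke #ff8800 means cut at S863, F1321. After flipping Y the toolpath is (19.3052,68.4147) → (26.5775,68.4147) → (26.5775,28.4399) → (19.3052,28.4399) → (19.3052,68.4147), returning to the start.

Shape 3 is a open polyline drawn with `<polyline>`. Its stroke #ff8800 means cut at S863, F1321. After flipping Y the toolpath is (48.2277,13.2861) → (12.9577,31.0534) → (22.9866,11.6594) → (72.1216,24.6905) → (75.2505,17.7179) → (39.6034,68.7737).

Shape 4 is a cubic bezier drawn with `<path>`. Its stroke #ff8800 means cut at S863, F1321. After flipping Y the toolpath is (38.8975,64.4669) → (40.3619,51.2982) → (41.4329,32.5864) → (43.9376,19.6305) → (49.7029,23.7295).

Shape 5 is a line segment drawn with `<path>`. Its stroke #ff8800 means cut at S863, F1321. After flipping Y the toolpath is (66.1264,78.8234) → (68.8249,53.9036).

Shape 6 is a open polyline drawn with `<path>`. Its stroke #008000 means score at S493, F2326. After flipping Y the toolpath is (58.4816,35.2757) → (59.6019,7.9701) → (48.6735,79.6601) → (22.7722,31.0636) → (74.0765,56.2087).

Shape 7 is a circle drawn with `<circle>`. Its stroke #ff8800 means cut at S863, F1321. After flipping Y the toolpath is (75.0445,36.8902) → (70.4683,47.9380) → (59.4205,52.5142) → (48.3727,47.9380) → (43.7965,36.8902) → (48.3727,25.8424) → (59.4205,21.2662) → (70.4683,25.8424) → (75.0445,36.8902), returning to the start.

(Gcodetools for Inkscape — laser output)
G21
G90
G00 X14.1079 Y25.1489
M3 S863
G01 X24.8279 Y39.1016 F1321
G01 X39.6761 Y44.1363
G01 X54.2457 Y43.2470
G01 X64.1297 Y39.4273
M5
G00 X19.3052 Y68.4147
M3 S863
G01 X26.5775 Y68.4147 F1321
G01 X26.5775 Y28.4399
G01 X19.3052 Y28.4399
G01 X19.3052 Y68.4147
M5
G00 X48.2277 Y13.2861
M3 S863
G01 X12.9577 Y31.0534 F1321
G01 X22.9866 Y11.6594
G01 X72.1216 Y24.6905
G01 X75.2505 Y17.7179
G01 X39.6034 Y68.7737
M5
G00 X38.8975 Y64.4669
M3 S863
G01 X40.3619 Y51.2982 F1321
G01 X41.4329 Y32.5864
G01 X43.9376 Y19.6305
G01 X49.7029 Y23.7295
M5
G00 X66.1264 Y78.8234
M3 S863
G01 X68.8249 Y53.9036 F1321
M5
G00 X58.4816 Y35.2757
M3 S493
G01 X59.6019 Y7.9701 F2326
G01 X48.6735 Y79.6601
G01 X22.7722 Y31.0636
G01 X74.0765 Y56.2087
M5
G00 X75.0445 Y36.8902
M3 S863
G01 X70.4683 Y47.9380 F1321
G01 X59.4205 Y52.5142
G01 X48.3727 Y47.9380
G01 X43.7965 Y36.8902
G01 X48.3727 Y25.8424
G01 X59.4205 Y21.2662
G01 X70.4683 Y25.8424
G01 X75.0445 Y36.8902
M5
G00 X0.0000 Y0.0000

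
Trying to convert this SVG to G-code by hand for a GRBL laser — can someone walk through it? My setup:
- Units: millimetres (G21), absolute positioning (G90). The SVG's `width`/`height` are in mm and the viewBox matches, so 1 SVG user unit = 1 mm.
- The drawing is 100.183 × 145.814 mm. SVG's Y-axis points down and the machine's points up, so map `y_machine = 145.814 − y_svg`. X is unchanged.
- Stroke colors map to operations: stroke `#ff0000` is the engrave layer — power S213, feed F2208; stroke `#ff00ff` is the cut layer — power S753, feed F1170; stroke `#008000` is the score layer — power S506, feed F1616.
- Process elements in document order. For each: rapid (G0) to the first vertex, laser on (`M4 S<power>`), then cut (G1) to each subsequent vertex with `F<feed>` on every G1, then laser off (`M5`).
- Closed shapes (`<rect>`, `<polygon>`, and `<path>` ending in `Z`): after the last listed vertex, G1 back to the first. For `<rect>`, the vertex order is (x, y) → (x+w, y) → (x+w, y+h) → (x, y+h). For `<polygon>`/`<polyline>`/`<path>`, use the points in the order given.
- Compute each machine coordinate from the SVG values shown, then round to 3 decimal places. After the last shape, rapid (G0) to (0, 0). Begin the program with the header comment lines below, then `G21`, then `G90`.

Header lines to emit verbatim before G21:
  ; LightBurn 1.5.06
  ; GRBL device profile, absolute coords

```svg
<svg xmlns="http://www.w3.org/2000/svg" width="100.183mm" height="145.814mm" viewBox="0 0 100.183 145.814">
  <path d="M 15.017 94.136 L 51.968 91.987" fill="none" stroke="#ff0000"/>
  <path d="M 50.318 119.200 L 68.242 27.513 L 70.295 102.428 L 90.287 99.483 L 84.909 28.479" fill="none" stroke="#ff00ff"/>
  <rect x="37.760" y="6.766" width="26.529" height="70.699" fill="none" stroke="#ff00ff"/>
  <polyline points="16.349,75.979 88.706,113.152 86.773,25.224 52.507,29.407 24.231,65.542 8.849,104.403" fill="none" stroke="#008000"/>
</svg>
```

Since the viewBox matches the mm dimensions, user units are millimetres directly. The only transform is the Y-flip y_m = 145.814 − y_svg.

Shape 1 is a line segment drawn with `<path>`. Its stroke #ff0000 means engrave at S213, F2208. After flipping Y the toolpath is (15.017,51.678) → (51.968,53.827).

Shape 2 is a open polyline drawn with `<path>`. Its stroke #ff00ff means cut at S753, F1170. After flipping Y the toolpath is (50.318,26.614) → (68.242,118.301) → (70.295,43.386) → (90.287,46.331) → (84.909,117.335).

Shape 3 is a rectangle drawn with `<rect>`. Its stroke #ff00ff means cut at S753, F1170. After flipping Y the toolpath is (37.760,139.048) → (64.289,139.048) → (64.289,68.349) → (37.760,68.349) → (37.760,139.048), returning to the start.

Shape 4 is a open polyline drawn with `<polyline>`. Its stroke #008000 means score at S506, F1616. After flipping Y the toolpath is (16.349,69.835) → (88.706,32.662) → (86.773,120.590) → (52.507,116.407) → (24.231,80.272) → (8.849,41.411).

; LightBurn 1.5.06
; GRBL device profile, absolute coords
G21
G90
G0 X15.017 Y51.678
M4 S213
G1 X51.968 Y53.827 F2208
M5
G0 X50.318 Y26.614
M4 S753
G1 X68.242 Y118.301 F1170
G1 X70.295 Y43.386 F1170
G1 X90.287 Y46.331 F1170
G1 X84.909 Y117.335 F1170
M5
G0 X37.760 Y139.048
M4 S753
G1 X64.289 Y139.048 F1170
G1 X64.289 Y68.349 F1170
G1 X37.760 Y68.349 F1170
G1 X37.760 Y139.048 F1170
M5
G0 X16.349 Y69.835
M4 S506
G1 X88.706 Y32.662 F1616
G1 X86.773 Y120.590 F1616
G1 X52.507 Y116.407 F1616
G1 X24.231 Y80.272 F1616
G1 X8.849 Y41.411 F1616
M5
G0 X0.000 Y0.000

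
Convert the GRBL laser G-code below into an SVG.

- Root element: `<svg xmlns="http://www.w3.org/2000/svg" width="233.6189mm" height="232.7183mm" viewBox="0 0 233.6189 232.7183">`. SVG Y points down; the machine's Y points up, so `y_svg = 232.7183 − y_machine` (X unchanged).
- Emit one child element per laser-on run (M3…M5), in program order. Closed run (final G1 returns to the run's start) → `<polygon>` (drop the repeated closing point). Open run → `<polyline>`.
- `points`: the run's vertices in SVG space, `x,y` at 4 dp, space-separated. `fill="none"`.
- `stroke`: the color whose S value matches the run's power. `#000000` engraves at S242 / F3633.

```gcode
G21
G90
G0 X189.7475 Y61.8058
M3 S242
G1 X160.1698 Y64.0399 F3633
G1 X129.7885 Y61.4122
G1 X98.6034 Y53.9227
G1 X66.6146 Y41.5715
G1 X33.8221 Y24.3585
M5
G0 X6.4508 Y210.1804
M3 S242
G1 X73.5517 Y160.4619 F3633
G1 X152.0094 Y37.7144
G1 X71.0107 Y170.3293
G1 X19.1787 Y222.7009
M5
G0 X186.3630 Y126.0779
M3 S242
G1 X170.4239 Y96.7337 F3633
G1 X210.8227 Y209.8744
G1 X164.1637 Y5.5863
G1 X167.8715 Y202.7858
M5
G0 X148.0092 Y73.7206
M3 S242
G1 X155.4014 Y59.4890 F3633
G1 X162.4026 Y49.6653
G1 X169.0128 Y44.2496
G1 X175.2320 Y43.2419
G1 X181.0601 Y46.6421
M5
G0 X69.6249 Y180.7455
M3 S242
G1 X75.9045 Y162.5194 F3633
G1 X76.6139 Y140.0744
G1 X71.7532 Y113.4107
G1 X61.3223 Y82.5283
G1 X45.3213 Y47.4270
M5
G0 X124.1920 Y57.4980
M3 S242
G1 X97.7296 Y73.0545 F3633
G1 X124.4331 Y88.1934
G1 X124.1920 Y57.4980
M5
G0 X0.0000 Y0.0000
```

y_svg = 232.7183 − y_m. Every run uses S242, so all elements get stroke `#000000` (engrave).

[1] open run; points: 189.7475,170.9125 160.1698,168.6784 129.7885,171.3061 98.6034,178.7956 66.6146,191.1468 33.8221,208.3598

[2] open run; points: 6.4508,22.5379 73.5517,72.2564 152.0094,195.0039 71.0107,62.3890 19.1787,10.0174

[3] open run; points: 186.3630,106.6404 170.4239,135.9846 210.8227,22.8439 164.1637,227.1320 167.8715,29.9325

[4] open run; points: 148.0092,158.9977 155.4014,173.2293 162.4026,183.0530 169.0128,188.4687 175.2320,189.4764 181.0601,186.0762

[5] open run; points: 69.6249,51.9728 75.9045,70.1989 76.6139,92.6439 71.7532,119.3076 61.3223,150.1900 45.3213,185.2913

[6] closed run; points: 124.1920,175.2203 97.7296,159.6638 124.4331,144.5249

<svg xmlns="http://www.w3.org/2000/svg" width="233.6189mm" height="232.7183mm" viewBox="0 0 233.6189 232.7183">
  <polyline points="189.7475,170.9125 160.1698,168.6784 129.7885,171.3061 98.6034,178.7956 66.6146,191.1468 33.8221,208.3598" fill="none" stroke="#000000"/>
  <polyline points="6.4508,22.5379 73.5517,72.2564 152.0094,195.0039 71.0107,62.3890 19.1787,10.0174" fill="none" stroke="#000000"/>
  <polyline points="186.3630,106.6404 170.4239,135.9846 210.8227,22.8439 164.1637,227.1320 167.8715,29.9325" fill="none" stroke="#000000"/>
  <polyline points="148.0092,158.9977 155.4014,173.2293 162.4026,183.0530 169.0128,188.4687 175.2320,189.4764 181.0601,186.0762" fill="none" stroke="#000000"/>
  <polyline points="69.6249,51.9728 75.9045,70.1989 76.6139,92.6439 71.7532,119.3076 61.3223,150.1900 45.3213,185.2913" fill="none" stroke="#000000"/>
  <polygon points="124.1920,175.2203 97.7296,159.6638 124.4331,144.5249" fill="none" stroke="#000000"/>
</svg>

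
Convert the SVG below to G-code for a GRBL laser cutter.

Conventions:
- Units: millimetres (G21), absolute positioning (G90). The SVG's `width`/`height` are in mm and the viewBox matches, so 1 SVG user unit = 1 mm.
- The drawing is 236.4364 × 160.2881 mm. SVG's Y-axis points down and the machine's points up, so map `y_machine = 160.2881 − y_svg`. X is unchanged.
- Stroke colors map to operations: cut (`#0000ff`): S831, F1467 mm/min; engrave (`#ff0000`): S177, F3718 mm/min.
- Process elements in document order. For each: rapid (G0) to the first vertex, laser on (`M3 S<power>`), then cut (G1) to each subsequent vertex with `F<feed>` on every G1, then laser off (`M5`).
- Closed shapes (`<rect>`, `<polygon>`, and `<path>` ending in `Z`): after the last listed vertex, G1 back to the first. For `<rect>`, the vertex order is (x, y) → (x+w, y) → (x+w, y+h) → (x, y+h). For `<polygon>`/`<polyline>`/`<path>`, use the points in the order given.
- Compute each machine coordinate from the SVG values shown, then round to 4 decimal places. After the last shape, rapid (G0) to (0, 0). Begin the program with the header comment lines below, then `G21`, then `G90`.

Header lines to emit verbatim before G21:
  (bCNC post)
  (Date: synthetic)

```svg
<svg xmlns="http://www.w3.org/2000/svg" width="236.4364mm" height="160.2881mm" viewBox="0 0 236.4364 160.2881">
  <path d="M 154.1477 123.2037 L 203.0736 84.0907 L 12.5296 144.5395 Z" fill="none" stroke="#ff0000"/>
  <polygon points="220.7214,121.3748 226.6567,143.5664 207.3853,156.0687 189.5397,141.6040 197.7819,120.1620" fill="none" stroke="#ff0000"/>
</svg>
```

(bCNC post)
(Date: synthetic)
G21
G90
G0 X154.1477 Y37.0844
M3 S177
G1 X203.0736 Y76.1974 F3718
G1 X12.5296 Y15.7486 F3718
G1 X154.1477 Y37.0844 F3718
M5
G0 X220.7214 Y38.9133
M3 S177
G1 X226.6567 Y16.7217 F3718
G1 X207.3853 Y4.2194 F3718
G1 X189.5397 Y18.6841 F3718
G1 X197.7819 Y40.1261 F3718
G1 X220.7214 Y38.9133 F3718
M5
G0 X0.0000 Y0.0000

1 u = 1 mm; y_m = 160.2881 − y.

[1] `<path>` closed polygon, #ff0000→engrave S177 F3718: (154.1477,37.0844) → (203.0736,76.1974) → (12.5296,15.7486) → (154.1477,37.0844) (closed)

[2] `<polygon>` regular polygon, #ff0000→engrave S177 F3718: (220.7214,38.9133) → (226.6567,16.7217) → (207.3853,4.2194) → (189.5397,18.6841) → (197.7819,40.1261) → (220.7214,38.9133) (closed)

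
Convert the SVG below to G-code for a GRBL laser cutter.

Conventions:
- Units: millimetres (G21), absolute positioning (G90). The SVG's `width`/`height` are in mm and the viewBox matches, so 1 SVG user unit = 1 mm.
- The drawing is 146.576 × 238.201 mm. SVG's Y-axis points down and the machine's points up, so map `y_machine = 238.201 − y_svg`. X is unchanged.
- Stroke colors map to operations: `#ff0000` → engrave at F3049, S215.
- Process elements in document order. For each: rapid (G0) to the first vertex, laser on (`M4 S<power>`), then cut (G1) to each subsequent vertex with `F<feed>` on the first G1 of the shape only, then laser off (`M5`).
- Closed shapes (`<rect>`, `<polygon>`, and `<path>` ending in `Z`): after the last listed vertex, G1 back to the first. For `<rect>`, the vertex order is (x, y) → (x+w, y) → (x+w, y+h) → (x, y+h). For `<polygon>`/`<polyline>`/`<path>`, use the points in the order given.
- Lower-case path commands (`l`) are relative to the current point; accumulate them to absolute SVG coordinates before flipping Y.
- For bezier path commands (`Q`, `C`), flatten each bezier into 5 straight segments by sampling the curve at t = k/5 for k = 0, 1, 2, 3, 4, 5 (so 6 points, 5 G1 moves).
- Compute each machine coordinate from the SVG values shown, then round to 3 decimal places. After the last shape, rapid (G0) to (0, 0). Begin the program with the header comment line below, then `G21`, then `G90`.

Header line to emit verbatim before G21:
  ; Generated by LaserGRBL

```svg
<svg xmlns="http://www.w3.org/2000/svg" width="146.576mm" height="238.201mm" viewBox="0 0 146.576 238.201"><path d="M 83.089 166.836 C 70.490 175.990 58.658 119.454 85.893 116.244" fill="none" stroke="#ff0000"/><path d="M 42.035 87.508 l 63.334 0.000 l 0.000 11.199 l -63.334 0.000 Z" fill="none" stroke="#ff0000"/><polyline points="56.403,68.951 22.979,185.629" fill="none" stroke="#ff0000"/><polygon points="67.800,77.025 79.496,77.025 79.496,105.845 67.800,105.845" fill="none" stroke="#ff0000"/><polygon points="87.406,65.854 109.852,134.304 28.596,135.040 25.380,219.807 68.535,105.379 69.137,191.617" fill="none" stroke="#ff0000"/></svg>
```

; Generated by LaserGRBL
G21
G90
G0 X83.089 Y71.365
M4 S215
G1 X75.928 Y72.803 F3049
G1 X70.790 Y84.294
G1 X69.512 Y100.126
G1 X73.934 Y114.584
G1 X85.893 Y121.957
M5
G0 X42.035 Y150.693
M4 S215
G1 X105.369 Y150.693 F3049
G1 X105.369 Y139.494
G1 X42.035 Y139.494
G1 X42.035 Y150.693
M5
G0 X56.403 Y169.250
M4 S215
G1 X22.979 Y52.572 F3049
M5
G0 X67.800 Y161.176
M4 S215
G1 X79.496 Y161.176 F3049
G1 X79.496 Y132.356
G1 X67.800 Y132.356
G1 X67.800 Y161.176
M5
G0 X87.406 Y172.347
M4 S215
G1 X109.852 Y103.897 F3049
G1 X28.596 Y103.161
G1 X25.380 Y18.394
G1 X68.535 Y132.822
G1 X69.137 Y46.584
G1 X87.406 Y172.347
M5
G0 X0.000 Y0.000

viewBox `0 0 146.576 238.201` with mm width/height → 1 unit = 1 mm. Flip: y_m = 238.201 − y_svg.

**Shape 1** — `<path>` cubic bezier, stroke `#ff0000` → engrave (S215, F3049). Control points (SVG): P0=(83.089,166.836), P1=(70.490,175.990), P2=(58.658,119.454), P3=(85.893,116.244); sampled at t=k/5. Machine vertices: (83.089,71.365) → (75.928,72.803) → (70.790,84.294) → (69.512,100.126) → (73.934,114.584) → (85.893,121.957). Open path.

**Shape 2** — `<path>` rectangle, stroke `#ff0000` → engrave (S215, F3049). Machine vertices: (42.035,150.693) → (105.369,150.693) → (105.369,139.494) → (42.035,139.494) → (42.035,150.693). Closed: final G1 returns to the first vertex.

**Shape 3** — `<polyline>` line segment, stroke `#ff0000` → engrave (S215, F3049). Machine vertices: (56.403,169.250) → (22.979,52.572). Open path.

**Shape 4** — `<polygon>` rectangle, stroke `#ff0000` → engrave (S215, F3049). Machine vertices: (67.800,161.176) → (79.496,161.176) → (79.496,132.356) → (67.800,132.356) → (67.800,161.176). Closed: final G1 returns to the first vertex.

**Shape 5** — `<polygon>` closed polygon, stroke `#ff0000` → engrave (S215, F3049). Machine vertices: (87.406,172.347) → (109.852,103.897) → (28.596,103.161) → (25.380,18.394) → (68.535,132.822) → (69.137,46.584) → (87.406,172.347). Closed: final G1 returns to the first vertex.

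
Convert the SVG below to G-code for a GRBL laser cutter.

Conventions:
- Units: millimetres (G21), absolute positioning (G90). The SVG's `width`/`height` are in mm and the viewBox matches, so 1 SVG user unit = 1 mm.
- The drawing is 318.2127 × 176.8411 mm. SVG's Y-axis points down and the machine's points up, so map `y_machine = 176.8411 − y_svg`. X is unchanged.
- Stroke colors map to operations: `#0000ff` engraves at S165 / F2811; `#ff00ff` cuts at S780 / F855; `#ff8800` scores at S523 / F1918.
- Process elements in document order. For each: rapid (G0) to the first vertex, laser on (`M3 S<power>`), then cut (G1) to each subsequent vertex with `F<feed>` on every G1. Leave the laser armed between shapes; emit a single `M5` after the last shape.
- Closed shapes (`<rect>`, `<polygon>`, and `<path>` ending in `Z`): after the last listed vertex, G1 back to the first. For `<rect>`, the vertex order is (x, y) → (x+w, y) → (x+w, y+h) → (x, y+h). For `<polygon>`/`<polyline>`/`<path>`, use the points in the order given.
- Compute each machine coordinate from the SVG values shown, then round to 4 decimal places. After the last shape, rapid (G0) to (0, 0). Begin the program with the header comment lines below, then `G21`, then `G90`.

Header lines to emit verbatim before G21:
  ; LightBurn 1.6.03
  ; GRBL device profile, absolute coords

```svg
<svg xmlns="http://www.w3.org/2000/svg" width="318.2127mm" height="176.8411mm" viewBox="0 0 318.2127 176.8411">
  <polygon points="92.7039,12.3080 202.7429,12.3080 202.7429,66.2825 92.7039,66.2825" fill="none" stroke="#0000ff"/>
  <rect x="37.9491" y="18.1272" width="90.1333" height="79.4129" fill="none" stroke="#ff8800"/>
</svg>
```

; LightBurn 1.6.03
; GRBL device profile, absolute coords
G21
G90
G0 X92.7039 Y164.5331
M3 S165
G1 X202.7429 Y164.5331 F2811
G1 X202.7429 Y110.5586 F2811
G1 X92.7039 Y110.5586 F2811
G1 X92.7039 Y164.5331 F2811
G0 X37.9491 Y158.7139
M3 S523
G1 X128.0824 Y158.7139 F1918
G1 X128.0824 Y79.3010 F1918
G1 X37.9491 Y79.3010 F1918
G1 X37.9491 Y158.7139 F1918
M5
G0 X0.0000 Y0.0000

Since the viewBox matches the mm dimensions, user units are millimetres directly. The only transform is the Y-flip y_m = 176.8411 − y_svg.

Shape 1 is a rectangle drawn with `<polygon>`. Its stroke #0000ff means engrave at S165, F2811. After flipping Y the toolpath is (92.7039,164.5331) → (202.7429,164.5331) → (202.7429,110.5586) → (92.7039,110.5586) → (92.7039,164.5331), returning to the start.

Shape 2 is a rectangle drawn with `<rect>`. Its stroke #ff8800 means score at S523, F1918. After flipping Y the toolpath is (37.9491,158.7139) → (128.0824,158.7139) → (128.0824,79.3010) → (37.9491,79.3010) → (37.9491,158.7139), returning to the start.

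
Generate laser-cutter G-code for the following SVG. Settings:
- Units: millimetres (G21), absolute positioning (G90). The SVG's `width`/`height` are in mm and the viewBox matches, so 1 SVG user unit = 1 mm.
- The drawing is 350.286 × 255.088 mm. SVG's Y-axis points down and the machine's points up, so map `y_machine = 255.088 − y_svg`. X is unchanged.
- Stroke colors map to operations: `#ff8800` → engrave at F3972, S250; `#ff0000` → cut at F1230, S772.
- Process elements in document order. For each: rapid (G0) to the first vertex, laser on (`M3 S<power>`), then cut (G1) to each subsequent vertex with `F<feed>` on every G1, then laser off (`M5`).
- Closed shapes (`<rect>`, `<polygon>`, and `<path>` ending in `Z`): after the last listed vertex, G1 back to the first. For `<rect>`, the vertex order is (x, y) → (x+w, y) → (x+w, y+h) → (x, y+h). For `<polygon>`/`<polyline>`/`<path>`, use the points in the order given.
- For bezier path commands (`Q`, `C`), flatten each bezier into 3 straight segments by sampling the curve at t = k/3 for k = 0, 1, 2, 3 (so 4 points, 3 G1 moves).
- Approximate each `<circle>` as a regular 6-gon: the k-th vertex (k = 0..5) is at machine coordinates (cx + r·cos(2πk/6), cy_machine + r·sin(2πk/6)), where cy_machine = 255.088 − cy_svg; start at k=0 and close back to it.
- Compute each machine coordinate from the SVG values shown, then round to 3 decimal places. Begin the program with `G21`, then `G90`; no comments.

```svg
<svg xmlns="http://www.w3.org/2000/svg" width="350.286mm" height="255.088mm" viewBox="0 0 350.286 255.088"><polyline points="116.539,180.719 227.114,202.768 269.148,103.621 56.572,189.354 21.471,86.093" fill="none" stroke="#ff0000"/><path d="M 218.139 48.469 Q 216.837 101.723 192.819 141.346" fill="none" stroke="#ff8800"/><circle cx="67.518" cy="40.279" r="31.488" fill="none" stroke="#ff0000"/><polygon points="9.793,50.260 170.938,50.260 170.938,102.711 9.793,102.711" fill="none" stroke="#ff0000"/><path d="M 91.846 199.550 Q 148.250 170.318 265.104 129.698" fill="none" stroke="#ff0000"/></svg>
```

G21
G90
G0 X116.539 Y74.369
M3 S772
G1 X227.114 Y52.320 F1230
G1 X269.148 Y151.467 F1230
G1 X56.572 Y65.734 F1230
G1 X21.471 Y168.995 F1230
M5
G0 X218.139 Y206.619
M3 S250
G1 X214.747 Y172.631 F3972
G1 X206.307 Y141.672 F3972
G1 X192.819 Y113.742 F3972
M5
G0 X99.006 Y214.809
M3 S772
G1 X83.262 Y242.078 F1230
G1 X51.774 Y242.078 F1230
G1 X36.030 Y214.809 F1230
G1 X51.774 Y187.540 F1230
G1 X83.262 Y187.540 F1230
G1 X99.006 Y214.809 F1230
M5
G0 X9.793 Y204.828
M3 S772
G1 X170.938 Y204.828 F1230
G1 X170.938 Y152.377 F1230
G1 X9.793 Y152.377 F1230
G1 X9.793 Y204.828 F1230
M5
G0 X91.846 Y55.538
M3 S772
G1 X136.165 Y76.291 F1230
G1 X193.918 Y99.575 F1230
G1 X265.104 Y125.390 F1230
M5

Since the viewBox matches the mm dimensions, user units are millimetres directly. The only transform is the Y-flip y_m = 255.088 − y_svg.

Shape 1 is a open polyline drawn with `<polyline>`. Its stroke #ff0000 means cut at S772, F1230. After flipping Y the toolpath is (116.539,74.369) → (227.114,52.320) → (269.148,151.467) → (56.572,65.734) → (21.471,168.995).

Shape 2 is a quadratic bezier drawn with `<path>`. Its stroke #ff8800 means engrave at S250, F3972. After flipping Y the toolpath is (218.139,206.619) → (214.747,172.631) → (206.307,141.672) → (192.819,113.742).

Shape 3 is a circle drawn with `<circle>`. Its stroke #ff0000 means cut at S772, F1230. After flipping Y the toolpath is (99.006,214.809) → (83.262,242.078) → (51.774,242.078) → (36.030,214.809) → (51.774,187.540) → (83.262,187.540) → (99.006,214.809), returning to the start.

Shape 4 is a rectangle drawn with `<polygon>`. Its stroke #ff0000 means cut at S772, F1230. After flipping Y the toolpath is (9.793,204.828) → (170.938,204.828) → (170.938,152.377) → (9.793,152.377) → (9.793,204.828), returning to the start.

Shape 5 is a quadratic bezier drawn with `<path>`. Its stroke #ff0000 means cut at S772, F1230. After flipping Y the toolpath is (91.846,55.538) → (136.165,76.291) → (193.918,99.575) → (265.104,125.390).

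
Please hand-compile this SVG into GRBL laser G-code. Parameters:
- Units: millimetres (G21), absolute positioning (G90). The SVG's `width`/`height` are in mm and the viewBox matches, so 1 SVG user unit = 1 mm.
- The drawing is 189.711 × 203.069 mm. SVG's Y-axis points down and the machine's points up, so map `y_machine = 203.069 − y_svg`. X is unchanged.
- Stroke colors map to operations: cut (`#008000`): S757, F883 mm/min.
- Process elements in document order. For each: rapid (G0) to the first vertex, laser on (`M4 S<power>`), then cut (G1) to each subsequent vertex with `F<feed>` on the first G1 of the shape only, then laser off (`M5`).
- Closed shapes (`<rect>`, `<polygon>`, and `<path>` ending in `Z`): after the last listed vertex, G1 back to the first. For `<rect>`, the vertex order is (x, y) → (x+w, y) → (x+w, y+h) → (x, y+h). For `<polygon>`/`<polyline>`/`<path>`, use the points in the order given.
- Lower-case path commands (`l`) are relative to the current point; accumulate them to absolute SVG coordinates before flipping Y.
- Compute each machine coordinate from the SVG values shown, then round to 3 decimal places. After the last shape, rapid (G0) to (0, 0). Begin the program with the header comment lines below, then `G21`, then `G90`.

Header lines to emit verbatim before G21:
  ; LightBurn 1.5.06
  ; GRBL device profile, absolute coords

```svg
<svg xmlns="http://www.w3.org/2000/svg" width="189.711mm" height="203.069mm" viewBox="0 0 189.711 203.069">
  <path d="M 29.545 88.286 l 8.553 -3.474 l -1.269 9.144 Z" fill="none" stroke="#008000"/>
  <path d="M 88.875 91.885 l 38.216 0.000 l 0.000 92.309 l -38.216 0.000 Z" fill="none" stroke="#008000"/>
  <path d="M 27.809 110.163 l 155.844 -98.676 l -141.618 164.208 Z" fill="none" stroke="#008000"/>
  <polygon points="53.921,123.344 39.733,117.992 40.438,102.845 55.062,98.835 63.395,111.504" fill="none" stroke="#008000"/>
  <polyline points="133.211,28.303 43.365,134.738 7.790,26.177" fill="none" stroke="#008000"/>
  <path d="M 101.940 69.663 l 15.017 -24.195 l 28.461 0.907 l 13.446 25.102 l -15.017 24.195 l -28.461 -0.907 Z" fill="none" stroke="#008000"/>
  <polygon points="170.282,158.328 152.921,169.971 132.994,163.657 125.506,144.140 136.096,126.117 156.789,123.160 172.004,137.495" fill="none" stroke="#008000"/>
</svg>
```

Since the viewBox matches the mm dimensions, user units are millimetres directly. The only transform is the Y-flip y_m = 203.069 − y_svg.

Shape 1 is a regular polygon drawn with `<path>`. Its stroke #008000 means cut at S757, F883. After flipping Y the toolpath is (29.545,114.783) → (38.098,118.257) → (36.829,109.113) → (29.545,114.783), returning to the start.

Shape 2 is a rectangle drawn with `<path>`. Its stroke #008000 means cut at S757, F883. After flipping Y the toolpath is (88.875,111.184) → (127.091,111.184) → (127.091,18.875) → (88.875,18.875) → (88.875,111.184), returning to the start.

Shape 3 is a closed polygon drawn with `<path>`. Its stroke #008000 means cut at S757, F883. After flipping Y the toolpath is (27.809,92.906) → (183.653,191.582) → (42.035,27.374) → (27.809,92.906), returning to the start.

Shape 4 is a regular polygon drawn with `<polygon>`. Its stroke #008000 means cut at S757, F883. After flipping Y the toolpath is (53.921,79.725) → (39.733,85.077) → (40.438,100.224) → (55.062,104.234) → (63.395,91.565) → (53.921,79.725), returning to the start.

Shape 5 is a open polyline drawn with `<polyline>`. Its stroke #008000 means cut at S757, F883. After flipping Y the toolpath is (133.211,174.766) → (43.365,68.331) → (7.790,176.892).

Shape 6 is a regular polygon drawn with `<path>`. Its stroke #008000 means cut at S757, F883. After flipping Y the toolpath is (101.940,133.406) → (116.957,157.601) → (145.418,156.694) → (158.864,131.592) → (143.847,107.397) → (115.386,108.304) → (101.940,133.406), returning to the start.

Shape 7 is a regular polygon drawn with `<polygon>`. Its stroke #008000 means cut at S757, F883. After flipping Y the toolpath is (170.282,44.741) → (152.921,33.098) → (132.994,39.412) → (125.506,58.929) → (136.096,76.952) → (156.789,79.909) → (172.004,65.574) → (170.282,44.741), returning to the start.

; LightBurn 1.5.06
; GRBL device profile, absolute coords
G21
G90
G0 X29.545 Y114.783
M4 S757
G1 X38.098 Y118.257 F883
G1 X36.829 Y109.113
G1 X29.545 Y114.783
M5
G0 X88.875 Y111.184
M4 S757
G1 X127.091 Y111.184 F883
G1 X127.091 Y18.875
G1 X88.875 Y18.875
G1 X88.875 Y111.184
M5
G0 X27.809 Y92.906
M4 S757
G1 X183.653 Y191.582 F883
G1 X42.035 Y27.374
G1 X27.809 Y92.906
M5
G0 X53.921 Y79.725
M4 S757
G1 X39.733 Y85.077 F883
G1 X40.438 Y100.224
G1 X55.062 Y104.234
G1 X63.395 Y91.565
G1 X53.921 Y79.725
M5
G0 X133.211 Y174.766
M4 S757
G1 X43.365 Y68.331 F883
G1 X7.790 Y176.892
M5
G0 X101.940 Y133.406
M4 S757
G1 X116.957 Y157.601 F883
G1 X145.418 Y156.694
G1 X158.864 Y131.592
G1 X143.847 Y107.397
G1 X115.386 Y108.304
G1 X101.940 Y133.406
M5
G0 X170.282 Y44.741
M4 S757
G1 X152.921 Y33.098 F883
G1 X132.994 Y39.412
G1 X125.506 Y58.929
G1 X136.096 Y76.952
G1 X156.789 Y79.909
G1 X172.004 Y65.574
G1 X170.282 Y44.741
M5
G0 X0.000 Y0.000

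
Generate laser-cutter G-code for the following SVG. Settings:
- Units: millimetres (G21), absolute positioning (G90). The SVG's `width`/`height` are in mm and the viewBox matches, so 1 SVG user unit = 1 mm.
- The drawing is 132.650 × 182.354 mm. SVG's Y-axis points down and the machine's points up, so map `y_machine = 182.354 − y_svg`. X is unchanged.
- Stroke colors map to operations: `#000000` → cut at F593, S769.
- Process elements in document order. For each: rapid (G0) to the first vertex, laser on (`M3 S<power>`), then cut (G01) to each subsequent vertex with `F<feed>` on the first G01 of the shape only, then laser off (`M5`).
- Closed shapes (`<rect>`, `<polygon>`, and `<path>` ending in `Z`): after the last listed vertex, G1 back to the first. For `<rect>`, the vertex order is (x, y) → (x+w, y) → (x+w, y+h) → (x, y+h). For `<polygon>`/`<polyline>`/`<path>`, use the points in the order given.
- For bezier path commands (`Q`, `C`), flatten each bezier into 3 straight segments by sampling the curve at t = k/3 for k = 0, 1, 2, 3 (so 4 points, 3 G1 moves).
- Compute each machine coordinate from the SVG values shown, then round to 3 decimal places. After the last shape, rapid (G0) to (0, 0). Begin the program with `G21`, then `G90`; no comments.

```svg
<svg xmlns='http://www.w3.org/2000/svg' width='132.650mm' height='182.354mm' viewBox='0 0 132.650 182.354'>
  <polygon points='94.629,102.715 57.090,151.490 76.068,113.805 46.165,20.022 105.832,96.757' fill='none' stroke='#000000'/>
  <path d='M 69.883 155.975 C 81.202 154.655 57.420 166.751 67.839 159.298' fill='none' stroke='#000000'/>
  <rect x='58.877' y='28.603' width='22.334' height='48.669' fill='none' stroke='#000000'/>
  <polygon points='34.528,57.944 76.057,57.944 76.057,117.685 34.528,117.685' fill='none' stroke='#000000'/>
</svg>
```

G21
G90
G0 X94.629 Y79.639
M3 S769
G01 X57.090 Y30.864 F593
G01 X76.068 Y68.549
G01 X46.165 Y162.332
G01 X105.832 Y85.597
G01 X94.629 Y79.639
M5
G0 X69.883 Y26.379
M3 S769
G01 X72.068 Y24.448 F593
G01 X66.254 Y20.898
G01 X67.839 Y23.056
M5
G0 X58.877 Y153.751
M3 S769
G01 X81.211 Y153.751 F593
G01 X81.211 Y105.082
G01 X58.877 Y105.082
G01 X58.877 Y153.751
M5
G0 X34.528 Y124.410
M3 S769
G01 X76.057 Y124.410 F593
G01 X76.057 Y64.669
G01 X34.528 Y64.669
G01 X34.528 Y124.410
M5
G0 X0.000 Y0.000

viewBox `0 0 132.650 182.354` with mm width/height → 1 unit = 1 mm. Flip: y_m = 182.354 − y_svg.

**Shape 1** — `<polygon>` closed polygon, stroke `#000000` → cut (S769, F593). Machine vertices: (94.629,79.639) → (57.090,30.864) → (76.068,68.549) → (46.165,162.332) → (105.832,85.597) → (94.629,79.639). Closed: final G1 returns to the first vertex.

**Shape 2** — `<path>` cubic bezier, stroke `#000000` → cut (S769, F593). Control points (SVG): P0=(69.883,155.975), P1=(81.202,154.655), P2=(57.420,166.751), P3=(67.839,159.298); sampled at t=k/3. Machine vertices: (69.883,26.379) → (72.068,24.448) → (66.254,20.898) → (67.839,23.056). Open path.

**Shape 3** — `<rect>` rectangle, stroke `#000000` → cut (S769, F593). Machine vertices: (58.877,153.751) → (81.211,153.751) → (81.211,105.082) → (58.877,105.082) → (58.877,153.751). Closed: final G1 returns to the first vertex.

**Shape 4** — `<polygon>` rectangle, stroke `#000000` → cut (S769, F593). Machine vertices: (34.528,124.410) → (76.057,124.410) → (76.057,64.669) → (34.528,64.669) → (34.528,124.410). Closed: final G1 returns to the first vertex.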